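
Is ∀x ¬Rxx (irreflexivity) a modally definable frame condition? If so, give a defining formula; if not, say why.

Not definable by any modal formula

If a class were modally definable it would be closed under surjective bounded morphisms (Goldblatt–Thomason).
The 2-cycle (worlds a,b with a→b→a) is irreflexive, and the map sending every world to a single reflexive point • is a surjective bounded morphism (forth: every edge maps to (•,•); back: every world has a successor). So any modal formula valid on the 2-cycle is also valid on the reflexive point, which is not irreflexive.
So the class is not modally definable.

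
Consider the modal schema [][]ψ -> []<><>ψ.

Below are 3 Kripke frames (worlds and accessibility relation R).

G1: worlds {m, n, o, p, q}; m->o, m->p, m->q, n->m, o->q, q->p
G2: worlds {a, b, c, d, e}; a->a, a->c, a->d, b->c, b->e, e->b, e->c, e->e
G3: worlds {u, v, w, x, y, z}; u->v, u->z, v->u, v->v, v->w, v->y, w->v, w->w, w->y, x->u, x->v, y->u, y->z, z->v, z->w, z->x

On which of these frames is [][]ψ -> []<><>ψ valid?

G3

The schema corresponds to a generalized confluence (Geach) condition: forall x forall z (xRz -> exists w (x R^2 w & z R^2 w)).
G1: fails — mRp but no w with mR²w and pR²w.
G2: fails — aRc but no w with aR²w and cR²w.
G3: satisfies the condition.
Valid on: G3.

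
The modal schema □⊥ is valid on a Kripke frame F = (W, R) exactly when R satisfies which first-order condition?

□⊥ is valid iff no world has any successor (otherwise □⊥ fails at any world with one).

emptiness of R: ∀x ∀y ¬Rxy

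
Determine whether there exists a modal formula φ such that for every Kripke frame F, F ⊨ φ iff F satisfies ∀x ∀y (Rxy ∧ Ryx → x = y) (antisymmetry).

Modal frame validity is preserved under surjective bounded morphisms.
The 8-cycle (worlds s,t,u,v,w,x,y,z with s→t→u→v→w→x→y→z→s) is antisymmetric. Sending even-indexed worlds to • and odd-indexed worlds to ∘ is a surjective bounded morphism onto the two-world frame with •↔∘, which is not antisymmetric.
So no modal formula (or set of formulas) defines exactly the antisymmetric frames.

No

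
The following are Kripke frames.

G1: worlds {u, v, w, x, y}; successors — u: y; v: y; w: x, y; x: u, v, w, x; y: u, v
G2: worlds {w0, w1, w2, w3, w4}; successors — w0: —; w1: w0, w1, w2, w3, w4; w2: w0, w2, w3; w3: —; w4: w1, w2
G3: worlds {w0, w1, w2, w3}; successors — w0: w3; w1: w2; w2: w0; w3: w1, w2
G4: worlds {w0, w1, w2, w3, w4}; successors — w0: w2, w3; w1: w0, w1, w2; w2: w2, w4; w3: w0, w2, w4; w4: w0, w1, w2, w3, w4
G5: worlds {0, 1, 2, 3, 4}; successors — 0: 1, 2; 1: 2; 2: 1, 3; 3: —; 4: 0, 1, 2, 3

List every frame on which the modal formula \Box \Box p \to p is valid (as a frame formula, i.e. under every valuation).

Frame correspondent (Sahlqvist): \forall x \exists w (x R^2 w \wedge x = w) — i.e. a generalized confluence (Geach) condition.
G1: satisfies the condition.
G2: fails — at w0 but no w with w0R²w and w0=w.
G3: fails — at w0 but no w with w0R²w and w0=w.
G4: satisfies the condition.
G5: fails — at 0 but no w with 0R²w and 0=w.

G1, G4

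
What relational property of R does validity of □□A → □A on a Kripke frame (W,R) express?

Density

This schema is the C4 axiom.
Its frame correspondent is density — ∀x ∀y (Rxy → ∃z (Rxz ∧ Rzy)).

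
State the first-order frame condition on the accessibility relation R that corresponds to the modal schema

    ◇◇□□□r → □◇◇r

∀x ∀y ∀z ((xR²y ∧ xRz) → ∃w (yR³w ∧ zR²w))

This is a Sahlqvist (Geach-type) schema ◇^2□^3r → □^1◇^2r.
Minimal-valuation argument: fix x; take any y with xR^2y and any z with xR^1z. Set V(r) to the set of worlds R-reachable from y in exactly 3 steps. Then □^3r holds at y, so the antecedent holds at x; validity forces ◇^2r at z, giving a w with zR^2w and yR^3w.
First-order correspondent: ∀x ∀y ∀z ((xR²y ∧ xRz) → ∃w (yR³w ∧ zR²w)).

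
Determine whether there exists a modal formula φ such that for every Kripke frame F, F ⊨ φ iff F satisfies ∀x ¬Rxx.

Any modally definable frame class is closed under surjective bounded morphisms.
The 2-cycle (worlds 0,1 with 0→1→0) is irreflexive, and the map sending every world to a single reflexive point • is a surjective bounded morphism (forth: every edge maps to (•,•); back: every world has a successor). So any modal formula valid on the 2-cycle is also valid on the reflexive point, which is not irreflexive.
So no modal formula (or set of formulas) defines exactly the irreflexive frames.

No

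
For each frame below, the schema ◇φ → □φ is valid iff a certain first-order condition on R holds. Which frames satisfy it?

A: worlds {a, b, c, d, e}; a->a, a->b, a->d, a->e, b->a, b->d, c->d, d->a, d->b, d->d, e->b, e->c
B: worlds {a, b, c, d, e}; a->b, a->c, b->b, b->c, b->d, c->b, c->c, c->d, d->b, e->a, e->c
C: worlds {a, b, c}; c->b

C

The schema corresponds to partial functionality: ∀x ∀y ∀z (Rxy ∧ Rxz → y = z).
A: fails — a sees both a and b.
B: fails — a sees both b and c.
C: condition met.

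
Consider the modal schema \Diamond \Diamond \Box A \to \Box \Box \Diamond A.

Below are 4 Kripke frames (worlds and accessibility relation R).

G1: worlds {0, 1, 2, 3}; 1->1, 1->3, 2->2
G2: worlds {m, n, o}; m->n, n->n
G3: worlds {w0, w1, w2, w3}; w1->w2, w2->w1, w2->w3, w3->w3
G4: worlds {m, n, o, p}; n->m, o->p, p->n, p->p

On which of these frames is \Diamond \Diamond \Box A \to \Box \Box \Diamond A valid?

G2

Frame correspondent (Sahlqvist): \forall x \forall y \forall z ((x R^2 y \wedge x R^2 z) \to \exists w (yRw \wedge zRw)) — i.e. a generalized confluence (Geach) condition.
G1: fails — 1R²1, 1R²3 but no w with 1Rw and 3Rw.
G2: satisfies the condition.
G3: fails — w1R²w1, w1R²w3 but no w with w1Rw and w3Rw.
G4: fails — oR²n, oR²p but no w with nRw and pRw.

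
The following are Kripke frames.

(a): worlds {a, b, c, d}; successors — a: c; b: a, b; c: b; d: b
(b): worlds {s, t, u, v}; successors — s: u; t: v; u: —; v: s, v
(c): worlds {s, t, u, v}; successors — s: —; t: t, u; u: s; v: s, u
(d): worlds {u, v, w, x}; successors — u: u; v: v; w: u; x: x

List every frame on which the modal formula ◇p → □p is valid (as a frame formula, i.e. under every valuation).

(d)

This is the axiom for partial functionality; its first-order frame correspondent is ∀x ∀y ∀z (Rxy ∧ Rxz → y = z).
(a): fails — b sees both a and b.
(b): fails — v sees both s and v.
(c): fails — t sees both t and u.
(d): ✓.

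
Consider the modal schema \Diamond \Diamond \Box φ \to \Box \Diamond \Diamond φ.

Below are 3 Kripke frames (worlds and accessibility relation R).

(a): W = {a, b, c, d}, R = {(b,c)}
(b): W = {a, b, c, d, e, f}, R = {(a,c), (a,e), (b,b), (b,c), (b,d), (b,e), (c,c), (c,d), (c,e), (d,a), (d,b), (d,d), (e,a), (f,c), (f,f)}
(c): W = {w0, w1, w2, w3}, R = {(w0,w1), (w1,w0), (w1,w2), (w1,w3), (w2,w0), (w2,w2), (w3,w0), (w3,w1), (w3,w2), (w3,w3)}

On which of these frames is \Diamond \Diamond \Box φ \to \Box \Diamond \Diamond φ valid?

(a)

Frame correspondent (Sahlqvist): \forall x \forall y \forall z ((x R^2 y \wedge xRz) \to \exists w (yRw \wedge z R^2 w)) — i.e. a generalized confluence (Geach) condition.
(a): satisfies the condition.
(b): fails — aR²d, aRe but no w with dRw and eR²w.
(c): fails — w1R²w0, w1Rw0 but no w with w0Rw and w0R²w.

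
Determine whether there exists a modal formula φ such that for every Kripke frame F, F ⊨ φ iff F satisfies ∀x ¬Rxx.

Modal frame validity is preserved under surjective bounded morphisms.
The 3-cycle (worlds a,b,c with a→b→c→a) is irreflexive, and the map sending every world to a single reflexive point • is a surjective bounded morphism (forth: every edge maps to (•,•); back: every world has a successor). So any modal formula valid on the 3-cycle is also valid on the reflexive point, which is not irreflexive.
Hence irreflexivity is not modally definable.

No — not modally definable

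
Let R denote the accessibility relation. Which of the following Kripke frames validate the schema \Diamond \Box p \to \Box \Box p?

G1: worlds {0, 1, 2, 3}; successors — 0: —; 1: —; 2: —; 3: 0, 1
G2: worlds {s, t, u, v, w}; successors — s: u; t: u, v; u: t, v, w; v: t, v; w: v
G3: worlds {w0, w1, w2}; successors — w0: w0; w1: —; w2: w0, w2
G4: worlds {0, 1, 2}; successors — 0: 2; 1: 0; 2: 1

G1, G4

The schema corresponds to a generalized confluence (Geach) condition: \forall x \forall y \forall z ((xRy \wedge x R^2 z) \to \exists w (yRw \wedge z = w)).
G1: condition met.
G2: fails — tRv, tR²w but no w* with vRw* and w=w*.
G3: fails — w2Rw0, w2R²w2 but no w with w0Rw and w2=w.
G4: condition met.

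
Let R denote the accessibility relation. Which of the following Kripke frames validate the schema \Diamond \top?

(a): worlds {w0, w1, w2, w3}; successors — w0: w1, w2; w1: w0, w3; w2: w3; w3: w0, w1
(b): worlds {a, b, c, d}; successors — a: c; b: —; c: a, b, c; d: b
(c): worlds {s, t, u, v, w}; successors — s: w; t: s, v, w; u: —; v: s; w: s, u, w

(a)

The schema corresponds to seriality: \forall x \exists y Rxy.
(a): holds.
(b): fails — world b has no successor.
(c): fails — world u has no successor.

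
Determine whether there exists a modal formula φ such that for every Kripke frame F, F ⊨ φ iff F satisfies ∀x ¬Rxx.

If a class were modally definable it would be closed under surjective bounded morphisms (Goldblatt–Thomason).
The 4-cycle (worlds s,t,u,v with s→t→u→v→s) is irreflexive, and the map sending every world to a single reflexive point • is a surjective bounded morphism (forth: every edge maps to (•,•); back: every world has a successor). So any modal formula valid on the 4-cycle is also valid on the reflexive point, which is not irreflexive.
So the class is not modally definable.

No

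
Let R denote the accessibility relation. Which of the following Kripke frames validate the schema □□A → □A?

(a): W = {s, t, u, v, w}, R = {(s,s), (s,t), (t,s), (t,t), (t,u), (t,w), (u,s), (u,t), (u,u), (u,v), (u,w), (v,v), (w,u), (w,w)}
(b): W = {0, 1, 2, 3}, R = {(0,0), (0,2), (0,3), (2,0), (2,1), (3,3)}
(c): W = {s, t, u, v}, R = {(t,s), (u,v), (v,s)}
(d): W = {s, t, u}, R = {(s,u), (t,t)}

(a)

This is the axiom for density; its first-order frame correspondent is ∀x ∀y (Rxy → ∃z (Rxz ∧ Rzy)).
(a): holds.
(b): fails — R21 but no z with R2z and Rz1.
(c): fails — Rvs but no z with Rvz and Rzs.
(d): fails — Rsu but no z with Rsz and Rzu.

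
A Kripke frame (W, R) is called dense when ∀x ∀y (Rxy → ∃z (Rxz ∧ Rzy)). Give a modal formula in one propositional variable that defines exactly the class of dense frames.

□□r → □r

A defining formula is □□r → □r (the C4 axiom).
Suppose □□r→□r is valid. Take Rxy and set V(r)={w : xR²w}. Then □□r at x, so □r at x, so r at y, i.e. ∃z(Rxz∧Rzy).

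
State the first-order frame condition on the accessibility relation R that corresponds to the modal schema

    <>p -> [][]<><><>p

This is a Sahlqvist (Geach-type) schema ◇^1□^0p → □^2◇^3p.
First-order correspondent: forall x forall y forall z ((xRy & x R^2 z) -> exists w (y = w & z R^3 w)).

forall x forall y forall z ((xRy & x R^2 z) -> exists w (y = w & z R^3 w))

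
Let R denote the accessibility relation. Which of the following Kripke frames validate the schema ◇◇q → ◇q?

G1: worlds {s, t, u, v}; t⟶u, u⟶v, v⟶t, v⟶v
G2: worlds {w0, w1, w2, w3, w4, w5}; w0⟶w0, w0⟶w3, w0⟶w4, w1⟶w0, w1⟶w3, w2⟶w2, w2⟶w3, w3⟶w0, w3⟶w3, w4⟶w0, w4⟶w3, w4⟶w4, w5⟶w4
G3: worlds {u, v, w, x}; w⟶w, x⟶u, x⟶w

This is the axiom for a generalized confluence (Geach) condition; its first-order frame correspondent is ∀x ∀y (xR²y → ∃w (y = w ∧ xRw)).
G1: fails — tR²v but no w with v=w and tRw.
G2: fails — w1R²w4 but no w with w4=w and w1Rw.
G3: satisfies the condition.

G3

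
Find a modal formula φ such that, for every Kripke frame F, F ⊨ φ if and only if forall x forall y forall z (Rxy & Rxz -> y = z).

◇q → □q

This is partial functionality; the standard corresponding axiom is CD: ◇q → □q.
Suppose ◇q→□q is valid. Take Rxy, Rxz and set V(q)={y}. Then ◇q at x, so □q at x, so q at z, i.e. z=y.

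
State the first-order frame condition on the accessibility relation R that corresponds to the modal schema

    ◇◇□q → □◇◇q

This is a Sahlqvist (Geach-type) schema ◇^2□^1q → □^1◇^2q.
First-order correspondent: ∀x ∀y ∀z ((xR²y ∧ xRz) → ∃w (yRw ∧ zR²w)).

∀x ∀y ∀z ((xR²y ∧ xRz) → ∃w (yRw ∧ zR²w))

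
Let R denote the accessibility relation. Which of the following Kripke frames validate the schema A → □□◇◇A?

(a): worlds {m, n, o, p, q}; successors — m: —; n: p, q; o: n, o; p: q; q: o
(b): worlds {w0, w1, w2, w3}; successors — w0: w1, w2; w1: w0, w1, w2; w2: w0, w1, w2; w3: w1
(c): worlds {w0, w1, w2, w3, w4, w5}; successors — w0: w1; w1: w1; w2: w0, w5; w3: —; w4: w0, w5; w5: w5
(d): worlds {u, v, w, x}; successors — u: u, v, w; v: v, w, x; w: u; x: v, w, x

This is the axiom for a generalized confluence (Geach) condition; its first-order frame correspondent is ∀x ∀z (xR²z → ∃w (x = w ∧ zR²w)).
(a): satisfies the condition.
(b): fails — w3R²w0 but no w with w3=w and w0R²w.
(c): fails — w0R²w1 but no w with w0=w and w1R²w.
(d): fails — xR²w but no t with x=t and wR²t.
Valid on: (a).

(a)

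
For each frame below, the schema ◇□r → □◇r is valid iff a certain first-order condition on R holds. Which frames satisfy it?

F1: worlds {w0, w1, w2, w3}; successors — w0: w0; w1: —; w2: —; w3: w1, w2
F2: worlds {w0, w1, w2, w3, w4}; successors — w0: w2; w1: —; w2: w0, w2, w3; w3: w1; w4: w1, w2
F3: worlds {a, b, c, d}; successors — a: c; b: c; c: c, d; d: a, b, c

F3

Frame correspondent (Sahlqvist): ∀x ∀y ∀z (Rxy ∧ Rxz → ∃w (Ryw ∧ Rzw)) — i.e. convergence.
F1: fails — Rw3w1 and Rw3w1 but w1 and w1 have no common successor.
F2: fails — Rw2w2 and Rw2w3 but w2 and w3 have no common successor.
F3: condition met.
Valid on: F3.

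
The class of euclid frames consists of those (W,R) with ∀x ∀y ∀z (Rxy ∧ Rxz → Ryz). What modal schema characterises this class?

The condition is the Euclidean property. The 5 schema ◇s → □◇s defines it.
Suppose ◇s→□◇s is valid. Take Rxy, Rxz and set V(s)={y}. Then ◇s at x, so □◇s at x, so ◇s at z, so some w with Rzw has s; w=y, i.e. Rzy. By symmetry of the argument, Ryz.

◇s → □◇s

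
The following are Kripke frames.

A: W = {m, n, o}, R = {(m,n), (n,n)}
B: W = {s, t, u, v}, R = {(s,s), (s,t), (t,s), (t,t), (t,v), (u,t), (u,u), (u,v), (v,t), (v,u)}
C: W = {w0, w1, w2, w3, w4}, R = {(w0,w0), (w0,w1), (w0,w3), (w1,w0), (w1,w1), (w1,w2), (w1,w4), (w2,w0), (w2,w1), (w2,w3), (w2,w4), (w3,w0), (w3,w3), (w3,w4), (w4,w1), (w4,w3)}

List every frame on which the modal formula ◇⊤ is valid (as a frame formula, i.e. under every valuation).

B, C

The schema corresponds to seriality: ∀x ∃y Rxy.
A: fails — world o has no successor.
B: holds.
C: holds.
Valid on: B, C.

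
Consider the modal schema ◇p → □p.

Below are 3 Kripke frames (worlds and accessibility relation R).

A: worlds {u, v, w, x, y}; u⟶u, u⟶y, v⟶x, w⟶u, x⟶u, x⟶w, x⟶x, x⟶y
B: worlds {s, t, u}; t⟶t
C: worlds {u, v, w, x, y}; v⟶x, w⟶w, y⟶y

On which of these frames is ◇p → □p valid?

Frame correspondent (Sahlqvist): ∀x ∀y ∀z (Rxy ∧ Rxz → y = z) — i.e. partial functionality.
A: fails — u sees both u and y.
B: condition met.
C: condition met.
Valid on: B, C.

B, C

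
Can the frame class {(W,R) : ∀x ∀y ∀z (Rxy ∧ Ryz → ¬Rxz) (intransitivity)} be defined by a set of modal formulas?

Not definable by any modal formula

Modal frame validity is preserved under surjective bounded morphisms.
The 3-cycle (worlds 0,1,2 with 0→1→2→0) is intransitive. Mapping every world to a single reflexive point • is a surjective bounded morphism; the reflexive point is not intransitive (R••∧R•• but R••).
Hence intransitivity is not modally definable.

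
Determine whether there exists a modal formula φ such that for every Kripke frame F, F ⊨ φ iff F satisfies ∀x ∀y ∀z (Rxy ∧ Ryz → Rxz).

The condition is transitivity. A defining modal formula is □q → □□q.

Yes, by □q → □□q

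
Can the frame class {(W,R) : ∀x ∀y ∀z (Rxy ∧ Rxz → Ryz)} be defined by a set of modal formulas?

Yes: it is the Euclidean property, defined by the 5 schema ◇r → □◇r.
Suppose ◇r→□◇r is valid. Take Rxy, Rxz and set V(r)={y}. Then ◇r at x, so □◇r at x, so ◇r at z, so some w with Rzw has r; w=y, i.e. Rzy. By symmetry of the argument, Ryz.

Definable; ◇r → □◇r defines it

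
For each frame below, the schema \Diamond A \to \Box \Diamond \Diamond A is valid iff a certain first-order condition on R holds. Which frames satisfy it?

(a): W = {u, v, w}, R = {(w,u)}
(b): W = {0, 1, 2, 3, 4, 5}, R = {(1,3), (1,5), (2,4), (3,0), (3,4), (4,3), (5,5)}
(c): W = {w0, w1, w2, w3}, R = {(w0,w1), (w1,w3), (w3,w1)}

(c)

The schema corresponds to a generalized confluence (Geach) condition: \forall x \forall y \forall z ((xRy \wedge xRz) \to \exists w (y = w \wedge z R^2 w)).
(a): fails — wRu, wRu but no t with u=t and uR²t.
(b): fails — 1R3, 1R5 but no w with 3=w and 5R²w.
(c): ✓.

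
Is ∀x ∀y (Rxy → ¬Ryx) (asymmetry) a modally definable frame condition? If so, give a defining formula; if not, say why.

No

If a class were modally definable it would be closed under surjective bounded morphisms (Goldblatt–Thomason).
The 4-cycle (worlds a,b,c,d with a→b→c→d→a) is asymmetric. Mapping every world to a single reflexive point • is a surjective bounded morphism, and the reflexive point is not asymmetric (R•• but asymmetry requires ¬R••).
So no modal formula (or set of formulas) defines exactly the asymmetric frames.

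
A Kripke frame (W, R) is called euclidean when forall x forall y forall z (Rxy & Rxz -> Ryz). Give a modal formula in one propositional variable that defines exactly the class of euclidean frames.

A defining formula is ◇ψ → □◇ψ (the 5 axiom).
Suppose ◇ψ→□◇ψ is valid. Take Rxy, Rxz and set V(ψ)={y}. Then ◇ψ at x, so □◇ψ at x, so ◇ψ at z, so some w with Rzw has ψ; w=y, i.e. Rzy. By symmetry of the argument, Ryz.

◇ψ → □◇ψ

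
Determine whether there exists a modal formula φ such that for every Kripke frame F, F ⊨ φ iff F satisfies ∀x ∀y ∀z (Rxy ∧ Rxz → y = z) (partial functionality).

This is a Sahlqvist condition; the CD axiom ◇r → □r defines it.

Yes, by ◇r → □r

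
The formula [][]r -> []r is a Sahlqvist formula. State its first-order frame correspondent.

density: forall x forall y (Rxy -> exists z (Rxz & Rzy))

Suppose □□r→□r is valid. Take Rxy and set V(r)={w : xR²w}. Then □□r at x, so □r at x, so r at y, i.e. ∃z(Rxz∧Rzy).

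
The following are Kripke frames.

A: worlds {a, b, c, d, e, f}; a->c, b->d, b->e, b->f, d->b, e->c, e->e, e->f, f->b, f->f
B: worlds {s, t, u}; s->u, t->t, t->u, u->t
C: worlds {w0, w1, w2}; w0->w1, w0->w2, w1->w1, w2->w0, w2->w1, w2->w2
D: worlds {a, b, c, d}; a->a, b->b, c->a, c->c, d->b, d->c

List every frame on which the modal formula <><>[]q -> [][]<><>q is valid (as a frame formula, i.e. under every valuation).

B, C

The schema corresponds to a generalized confluence (Geach) condition: forall x forall y forall z ((x R^2 y & x R^2 z) -> exists w (yRw & z R^2 w)).
A: fails — bR²b, bR²c but no w with bRw and cR²w.
B: satisfies the condition.
C: satisfies the condition.
D: fails — dR²a, dR²b but no w with aRw and bR²w.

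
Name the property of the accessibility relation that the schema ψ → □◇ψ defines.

symmetry

Suppose ψ→□◇ψ is valid. Take Rxy and set V(ψ)={x}. Then ψ at x, so □◇ψ at x, so ◇ψ at y, so some z with Ryz has ψ; z=x, i.e. Ryx.
Conversely, on a frame with symmetry the schema holds at every world under every valuation.
Frame condition: ∀x ∀y (Rxy → Ryx).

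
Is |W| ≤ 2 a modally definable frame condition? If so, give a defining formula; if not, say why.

Modal frame validity is preserved under disjoint unions.
Any modal formula valid on each of 3 disjoint one-world frames is valid on their disjoint union (validity is preserved under disjoint unions). Each one-world frame has |W|=1≤2, but the union has |W|=3.
So the class is not modally definable.

No — not modally definable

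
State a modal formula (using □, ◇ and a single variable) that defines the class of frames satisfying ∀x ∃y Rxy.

The condition is seriality. The D schema □s → ◇s defines it.

□s → ◇s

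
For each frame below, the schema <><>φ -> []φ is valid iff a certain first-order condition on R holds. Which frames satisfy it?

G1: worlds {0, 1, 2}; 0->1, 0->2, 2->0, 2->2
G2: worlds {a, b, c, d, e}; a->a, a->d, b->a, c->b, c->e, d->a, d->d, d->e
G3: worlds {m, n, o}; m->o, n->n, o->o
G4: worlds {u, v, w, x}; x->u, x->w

This is the axiom for a generalized confluence (Geach) condition; its first-order frame correspondent is forall x forall y forall z ((x R^2 y & xRz) -> exists w (y = w & z = w)).
G1: fails — 0R²0, 0R1 but 0 ≠ 1.
G2: fails — aR²a, aRd but a ≠ d.
G3: holds.
G4: holds.

G3, G4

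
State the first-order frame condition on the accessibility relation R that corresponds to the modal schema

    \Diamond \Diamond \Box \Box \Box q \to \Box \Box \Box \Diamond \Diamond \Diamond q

\forall x \forall y \forall z ((x R^2 y \wedge x R^3 z) \to \exists w (y R^3 w \wedge z R^3 w))

This is a Sahlqvist (Geach-type) schema ◇^2□^3q → □^3◇^3q.
Minimal-valuation argument: fix x; take any y with xR^2y and any z with xR^3z. Set V(q) to the set of worlds R-reachable from y in exactly 3 steps. Then □^3q holds at y, so the antecedent holds at x; validity forces ◇^3q at z, giving a w with zR^3w and yR^3w.
First-order correspondent: \forall x \forall y \forall z ((x R^2 y \wedge x R^3 z) \to \exists w (y R^3 w \wedge z R^3 w)).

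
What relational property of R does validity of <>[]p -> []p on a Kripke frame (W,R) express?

the Euclidean property

This schema is equivalent to the 5 axiom ◇p → □◇p.
It corresponds to the Euclidean property: forall x forall y forall z (Rxy & Rxz -> Ryz).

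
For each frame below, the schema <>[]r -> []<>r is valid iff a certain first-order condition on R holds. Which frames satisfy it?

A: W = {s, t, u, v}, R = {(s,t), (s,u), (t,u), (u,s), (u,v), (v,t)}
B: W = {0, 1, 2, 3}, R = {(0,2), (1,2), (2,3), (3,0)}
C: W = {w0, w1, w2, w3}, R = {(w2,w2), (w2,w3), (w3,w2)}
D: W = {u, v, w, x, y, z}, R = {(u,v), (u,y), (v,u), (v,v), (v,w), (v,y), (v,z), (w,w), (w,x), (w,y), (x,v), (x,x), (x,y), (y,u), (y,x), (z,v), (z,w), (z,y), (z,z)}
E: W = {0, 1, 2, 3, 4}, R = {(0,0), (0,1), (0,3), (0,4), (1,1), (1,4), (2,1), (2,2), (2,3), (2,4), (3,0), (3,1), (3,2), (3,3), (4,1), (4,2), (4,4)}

B, C, E

Frame correspondent (Sahlqvist): forall x forall y forall z (Rxy & Rxz -> exists w (Ryw & Rzw)) — i.e. convergence.
A: fails — Rsu and Rst but u and t have no common successor.
B: condition met.
C: condition met.
D: fails — Rvz and Rvy but z and y have no common successor.
E: condition met.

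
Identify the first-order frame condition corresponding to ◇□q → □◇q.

Suppose ◇□q→□◇q is valid. Take Rxy, Rxz and set V(q)={w : Ryw}. Then □q at y so ◇□q at x, so □◇q at x, so ◇q at z, giving w with Rzw and Ryw.

convergence: ∀x ∀y ∀z (Rxy ∧ Rxz → ∃w (Ryw ∧ Rzw))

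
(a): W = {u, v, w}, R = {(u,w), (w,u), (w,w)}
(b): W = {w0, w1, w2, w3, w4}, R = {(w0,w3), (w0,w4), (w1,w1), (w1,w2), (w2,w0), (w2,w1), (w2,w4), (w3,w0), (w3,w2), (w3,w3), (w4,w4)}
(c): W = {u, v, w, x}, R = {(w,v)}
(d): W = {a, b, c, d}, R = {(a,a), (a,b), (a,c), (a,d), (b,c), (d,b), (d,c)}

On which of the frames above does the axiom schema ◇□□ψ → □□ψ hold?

(a), (c)

The schema corresponds to a generalized confluence (Geach) condition: ∀x ∀y ∀z ((xRy ∧ xR²z) → ∃w (yR²w ∧ z = w)).
(a): ✓.
(b): fails — w0Rw4, w0R²w0 but no w with w4R²w and w0=w.
(c): ✓.
(d): fails — aRb, aR²a but no w with bR²w and a=w.
Valid on: (a), (c).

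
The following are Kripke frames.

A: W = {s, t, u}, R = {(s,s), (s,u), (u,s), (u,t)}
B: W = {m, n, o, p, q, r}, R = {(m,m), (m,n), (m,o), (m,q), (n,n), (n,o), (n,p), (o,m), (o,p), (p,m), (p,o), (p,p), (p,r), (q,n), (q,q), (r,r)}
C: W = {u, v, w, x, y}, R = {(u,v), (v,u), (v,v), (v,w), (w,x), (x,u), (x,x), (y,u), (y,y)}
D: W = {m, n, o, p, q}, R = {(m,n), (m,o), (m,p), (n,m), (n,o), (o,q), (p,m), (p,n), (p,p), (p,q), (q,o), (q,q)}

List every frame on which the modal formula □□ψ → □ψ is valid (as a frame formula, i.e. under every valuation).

B, C

The schema corresponds to density: ∀x ∀y (Rxy → ∃z (Rxz ∧ Rzy)).
A: fails — Rut but no z with Ruz and Rzt.
B: ✓.
C: ✓.
D: fails — Rnm but no z with Rnz and Rzm.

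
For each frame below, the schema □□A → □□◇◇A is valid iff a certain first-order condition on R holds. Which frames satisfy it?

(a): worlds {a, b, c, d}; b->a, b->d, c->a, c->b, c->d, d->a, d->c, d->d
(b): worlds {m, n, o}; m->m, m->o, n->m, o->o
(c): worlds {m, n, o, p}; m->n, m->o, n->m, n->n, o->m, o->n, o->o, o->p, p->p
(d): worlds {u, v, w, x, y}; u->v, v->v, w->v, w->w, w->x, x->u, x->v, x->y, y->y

The schema corresponds to a generalized confluence (Geach) condition: ∀x ∀z (xR²z → ∃w (xR²w ∧ zR²w)).
(a): fails — bR²a but no w with bR²w and aR²w.
(b): ✓.
(c): ✓.
(d): ✓.
Valid on: (b), (c), (d).

(b), (c), (d)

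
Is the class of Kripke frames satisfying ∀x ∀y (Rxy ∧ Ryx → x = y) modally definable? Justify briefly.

Any modally definable frame class is closed under surjective bounded morphisms.
The 6-cycle (worlds w0,w1,w2,w3,w4,w5 with w0→w1→w2→w3→w4→w5→w0) is antisymmetric. Sending even-indexed worlds to • and odd-indexed worlds to ∘ is a surjective bounded morphism onto the two-world frame with •↔∘, which is not antisymmetric.
Hence antisymmetry is not modally definable.

No — not modally definable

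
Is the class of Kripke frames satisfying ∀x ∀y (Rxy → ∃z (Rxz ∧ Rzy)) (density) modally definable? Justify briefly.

This is a Sahlqvist condition; the C4 axiom □□p → □p defines it.
Suppose □□p→□p is valid. Take Rxy and set V(p)={w : xR²w}. Then □□p at x, so □p at x, so p at y, i.e. ∃z(Rxz∧Rzy).

Yes, by □□p → □p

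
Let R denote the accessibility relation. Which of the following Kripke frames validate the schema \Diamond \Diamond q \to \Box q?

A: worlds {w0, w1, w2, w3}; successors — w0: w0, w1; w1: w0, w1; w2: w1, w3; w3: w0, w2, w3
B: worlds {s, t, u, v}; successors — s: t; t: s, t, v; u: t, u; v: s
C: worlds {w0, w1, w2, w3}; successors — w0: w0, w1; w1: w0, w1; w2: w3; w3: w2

Frame correspondent (Sahlqvist): \forall x \forall y \forall z ((x R^2 y \wedge xRz) \to \exists w (y = w \wedge z = w)) — i.e. a generalized confluence (Geach) condition.
A: fails — w0R²w0, w0Rw1 but w0 ≠ w1.
B: fails — sR²s, sRt but s ≠ t.
C: fails — w0R²w0, w0Rw1 but w0 ≠ w1.

none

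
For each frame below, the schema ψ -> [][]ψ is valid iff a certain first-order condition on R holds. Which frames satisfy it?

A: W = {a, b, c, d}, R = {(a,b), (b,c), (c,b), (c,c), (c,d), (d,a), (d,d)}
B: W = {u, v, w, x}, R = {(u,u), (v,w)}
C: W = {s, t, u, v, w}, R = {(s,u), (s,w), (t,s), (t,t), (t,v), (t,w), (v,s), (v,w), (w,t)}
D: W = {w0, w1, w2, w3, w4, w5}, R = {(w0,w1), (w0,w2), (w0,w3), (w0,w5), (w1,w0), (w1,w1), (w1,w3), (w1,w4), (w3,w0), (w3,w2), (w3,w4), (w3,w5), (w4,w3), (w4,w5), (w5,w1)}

Frame correspondent (Sahlqvist): forall x forall z (x R^2 z -> exists w (x = w & z = w)) — i.e. a generalized confluence (Geach) condition.
A: fails — aR²c but a ≠ c.
B: condition met.
C: fails — sR²t but s ≠ t.
D: fails — w0R²w1 but w0 ≠ w1.

B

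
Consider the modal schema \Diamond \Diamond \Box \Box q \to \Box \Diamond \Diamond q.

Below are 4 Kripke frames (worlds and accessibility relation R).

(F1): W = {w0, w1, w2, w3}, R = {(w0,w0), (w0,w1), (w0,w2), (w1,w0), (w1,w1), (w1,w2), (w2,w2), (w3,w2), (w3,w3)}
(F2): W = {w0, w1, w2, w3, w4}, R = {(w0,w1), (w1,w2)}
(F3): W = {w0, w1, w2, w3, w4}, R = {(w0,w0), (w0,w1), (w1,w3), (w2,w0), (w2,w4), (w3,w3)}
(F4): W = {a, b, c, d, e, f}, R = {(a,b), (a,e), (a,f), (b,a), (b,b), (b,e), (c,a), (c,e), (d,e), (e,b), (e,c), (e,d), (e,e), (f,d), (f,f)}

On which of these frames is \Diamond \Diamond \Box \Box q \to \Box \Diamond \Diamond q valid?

The schema corresponds to a generalized confluence (Geach) condition: \forall x \forall y \forall z ((x R^2 y \wedge xRz) \to \exists w (y R^2 w \wedge z R^2 w)).
(F1): holds.
(F2): fails — w0R²w2, w0Rw1 but no w with w2R²w and w1R²w.
(F3): fails — w2R²w0, w2Rw4 but no w with w0R²w and w4R²w.
(F4): holds.
Valid on: (F1), (F4).

(F1), (F4)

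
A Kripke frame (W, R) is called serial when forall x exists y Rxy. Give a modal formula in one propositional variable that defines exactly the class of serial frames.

□q → ◇q

This is seriality; the standard corresponding axiom is D: □q → ◇q.
Suppose □q→◇q is valid. At any x set V(q)=W. Then □q at x, so ◇q at x, so x has a successor.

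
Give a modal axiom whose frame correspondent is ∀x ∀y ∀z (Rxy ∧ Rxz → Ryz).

The condition is the Euclidean property. The 5 schema ◇ψ → □◇ψ defines it.
Suppose ◇ψ→□◇ψ is valid. Take Rxy, Rxz and set V(ψ)={y}. Then ◇ψ at x, so □◇ψ at x, so ◇ψ at z, so some w with Rzw has ψ; w=y, i.e. Rzy. By symmetry of the argument, Ryz.

◇ψ → □◇ψ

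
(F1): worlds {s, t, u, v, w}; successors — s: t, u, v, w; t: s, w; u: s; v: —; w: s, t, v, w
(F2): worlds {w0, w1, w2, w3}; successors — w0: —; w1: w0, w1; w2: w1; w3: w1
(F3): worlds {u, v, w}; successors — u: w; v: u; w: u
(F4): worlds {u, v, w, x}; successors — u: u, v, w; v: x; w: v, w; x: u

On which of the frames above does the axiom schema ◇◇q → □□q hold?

Frame correspondent (Sahlqvist): ∀x ∀y ∀z ((xR²y ∧ xR²z) → ∃w (y = w ∧ z = w)) — i.e. a generalized confluence (Geach) condition.
(F1): fails — sR²s, sR²t but s ≠ t.
(F2): fails — w1R²w0, w1R²w1 but w0 ≠ w1.
(F3): holds.
(F4): fails — uR²u, uR²v but u ≠ v.
Valid on: (F3).

(F3)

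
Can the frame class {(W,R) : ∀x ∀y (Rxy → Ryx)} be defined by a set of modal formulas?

This is a Sahlqvist condition; the B axiom r → □◇r defines it.

Yes, by r → □◇r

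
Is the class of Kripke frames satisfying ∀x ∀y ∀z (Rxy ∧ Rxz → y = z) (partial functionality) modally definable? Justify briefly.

The condition is partial functionality. A defining modal formula is ◇p → □p.
Suppose ◇p→□p is valid. Take Rxy, Rxz and set V(p)={y}. Then ◇p at x, so □p at x, so p at z, i.e. z=y.

Yes, by ◇p → □p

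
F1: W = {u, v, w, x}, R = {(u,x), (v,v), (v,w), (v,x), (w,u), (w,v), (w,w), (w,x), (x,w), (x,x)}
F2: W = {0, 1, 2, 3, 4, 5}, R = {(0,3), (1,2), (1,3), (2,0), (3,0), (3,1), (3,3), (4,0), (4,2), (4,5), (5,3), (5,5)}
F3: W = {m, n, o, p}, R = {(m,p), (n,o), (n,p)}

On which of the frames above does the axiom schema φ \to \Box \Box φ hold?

F3

The schema corresponds to a generalized confluence (Geach) condition: \forall x \forall z (x R^2 z \to \exists w (x = w \wedge z = w)).
F1: fails — uR²w but u ≠ w.
F2: fails — 0R²1 but 0 ≠ 1.
F3: satisfies the condition.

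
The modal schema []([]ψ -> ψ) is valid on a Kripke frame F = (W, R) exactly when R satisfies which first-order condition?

shift-reflexivity

Suppose □(□ψ→ψ) is valid. Take Rxy and set V(ψ)={w : Ryw}. Then at y, □ψ holds; since □(□ψ→ψ) at x, □ψ→ψ at y, so ψ at y, i.e. Ryy.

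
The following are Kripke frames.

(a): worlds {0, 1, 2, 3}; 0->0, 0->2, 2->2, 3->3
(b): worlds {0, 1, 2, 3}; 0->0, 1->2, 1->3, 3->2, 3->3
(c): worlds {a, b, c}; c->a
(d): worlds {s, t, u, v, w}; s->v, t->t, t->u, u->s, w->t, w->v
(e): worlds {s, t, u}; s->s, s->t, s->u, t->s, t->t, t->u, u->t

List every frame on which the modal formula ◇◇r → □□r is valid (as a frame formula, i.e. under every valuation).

This is the axiom for a generalized confluence (Geach) condition; its first-order frame correspondent is ∀x ∀y ∀z ((xR²y ∧ xR²z) → ∃w (y = w ∧ z = w)).
(a): fails — 0R²0, 0R²2 but 0 ≠ 2.
(b): fails — 1R²2, 1R²3 but 2 ≠ 3.
(c): satisfies the condition.
(d): fails — tR²s, tR²t but s ≠ t.
(e): fails — sR²s, sR²t but s ≠ t.
Valid on: (c).

(c)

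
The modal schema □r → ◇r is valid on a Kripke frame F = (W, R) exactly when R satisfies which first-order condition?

Seriality

This is the D axiom.
Its frame correspondent is seriality — ∀x ∃y Rxy.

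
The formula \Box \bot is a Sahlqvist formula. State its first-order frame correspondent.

□⊥ is valid iff no world has any successor (otherwise □⊥ fails at any world with one).
Conversely, any frame satisfying \forall x \forall y \neg Rxy validates the schema.
Frame condition: \forall x \forall y \neg Rxy.

emptiness of R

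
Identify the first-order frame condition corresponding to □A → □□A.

Suppose □A→□□A is valid. Take Rxy, Ryz and set V(A)={w : Rxw}. Then □A at x, so □□A at x, so □A at y, so A at z, i.e. Rxz.
Conversely, on a frame with transitivity the schema holds at every world under every valuation.
So the correspondent is transitivity.

Transitivity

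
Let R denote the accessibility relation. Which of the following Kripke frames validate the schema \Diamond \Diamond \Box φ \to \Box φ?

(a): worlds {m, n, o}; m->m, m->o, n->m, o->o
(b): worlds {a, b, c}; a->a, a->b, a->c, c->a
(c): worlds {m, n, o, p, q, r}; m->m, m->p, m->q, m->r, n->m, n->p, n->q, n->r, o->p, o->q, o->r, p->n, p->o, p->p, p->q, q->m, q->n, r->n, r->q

Frame correspondent (Sahlqvist): \forall x \forall y \forall z ((x R^2 y \wedge xRz) \to \exists w (yRw \wedge z = w)) — i.e. a generalized confluence (Geach) condition.
(a): fails — mR²o, mRm but no w with oRw and m=w.
(b): fails — aR²b, aRa but no w with bRw and a=w.
(c): fails — mR²o, mRm but no w with oRw and m=w.
Valid on no frame.

none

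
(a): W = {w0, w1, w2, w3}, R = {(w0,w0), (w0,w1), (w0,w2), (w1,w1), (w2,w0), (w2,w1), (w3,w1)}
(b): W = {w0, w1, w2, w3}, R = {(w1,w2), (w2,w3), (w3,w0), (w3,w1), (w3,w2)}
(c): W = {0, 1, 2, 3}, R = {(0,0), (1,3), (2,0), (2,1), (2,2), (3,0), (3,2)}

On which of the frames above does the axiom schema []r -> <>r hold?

Frame correspondent (Sahlqvist): forall x exists y Rxy — i.e. seriality.
(a): ✓.
(b): fails — world w0 has no successor.
(c): ✓.

(a), (c)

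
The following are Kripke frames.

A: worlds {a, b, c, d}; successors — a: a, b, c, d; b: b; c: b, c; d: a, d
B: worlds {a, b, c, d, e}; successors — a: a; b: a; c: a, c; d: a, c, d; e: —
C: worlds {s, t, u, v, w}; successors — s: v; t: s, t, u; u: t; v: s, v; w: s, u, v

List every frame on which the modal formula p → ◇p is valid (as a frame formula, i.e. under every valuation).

Frame correspondent (Sahlqvist): ∀x Rxx — i.e. reflexivity.
A: satisfies the condition.
B: fails — world b does not see itself.
C: fails — world s does not see itself.

A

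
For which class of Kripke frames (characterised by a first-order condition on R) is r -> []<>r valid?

Suppose r→□◇r is valid. Take Rxy and set V(r)={x}. Then r at x, so □◇r at x, so ◇r at y, so some z with Ryz has r; z=x, i.e. Ryx.

Symmetry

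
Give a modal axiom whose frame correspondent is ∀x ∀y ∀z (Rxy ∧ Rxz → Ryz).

A defining formula is ◇p → □◇p (the 5 axiom).

◇p → □◇p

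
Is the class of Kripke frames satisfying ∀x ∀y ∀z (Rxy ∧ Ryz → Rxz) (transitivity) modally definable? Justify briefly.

The condition is transitivity. A defining modal formula is □q → □□q.

Yes, by □q → □□q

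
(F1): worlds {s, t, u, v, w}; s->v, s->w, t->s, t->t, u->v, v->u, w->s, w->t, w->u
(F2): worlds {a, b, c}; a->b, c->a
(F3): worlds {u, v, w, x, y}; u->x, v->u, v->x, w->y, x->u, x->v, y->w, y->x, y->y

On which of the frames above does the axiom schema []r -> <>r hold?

(F1), (F3)

This is the axiom for seriality; its first-order frame correspondent is forall x exists y Rxy.
(F1): holds.
(F2): fails — world b has no successor.
(F3): holds.
Valid on: (F1), (F3).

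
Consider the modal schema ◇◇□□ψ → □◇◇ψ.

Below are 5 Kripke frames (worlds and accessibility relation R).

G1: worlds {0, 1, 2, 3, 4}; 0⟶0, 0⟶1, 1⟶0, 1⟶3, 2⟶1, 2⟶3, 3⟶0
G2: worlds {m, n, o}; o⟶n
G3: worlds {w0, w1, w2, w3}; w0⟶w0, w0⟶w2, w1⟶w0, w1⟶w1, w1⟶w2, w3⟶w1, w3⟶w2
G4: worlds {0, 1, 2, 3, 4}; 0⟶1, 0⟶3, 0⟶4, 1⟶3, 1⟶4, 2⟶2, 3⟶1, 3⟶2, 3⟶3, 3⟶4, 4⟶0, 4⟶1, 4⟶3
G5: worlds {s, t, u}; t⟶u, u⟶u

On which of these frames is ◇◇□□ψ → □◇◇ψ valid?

Frame correspondent (Sahlqvist): ∀x ∀y ∀z ((xR²y ∧ xRz) → ∃w (yR²w ∧ zR²w)) — i.e. a generalized confluence (Geach) condition.
G1: satisfies the condition.
G2: satisfies the condition.
G3: fails — w0R²w0, w0Rw2 but no w with w0R²w and w2R²w.
G4: satisfies the condition.
G5: satisfies the condition.

G1, G2, G4, G5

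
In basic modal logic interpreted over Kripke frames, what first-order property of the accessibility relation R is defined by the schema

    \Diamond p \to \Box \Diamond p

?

the Euclidean property: \forall x \forall y \forall z (Rxy \wedge Rxz \to Ryz)

Suppose ◇p→□◇p is valid. Take Rxy, Rxz and set V(p)={y}. Then ◇p at x, so □◇p at x, so ◇p at z, so some w with Rzw has p; w=y, i.e. Rzy. By symmetry of the argument, Ryz.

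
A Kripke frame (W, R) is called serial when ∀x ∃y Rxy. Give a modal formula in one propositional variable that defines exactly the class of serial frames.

A defining formula is □ψ → ◇ψ (the D axiom).
Suppose □ψ→◇ψ is valid. At any x set V(ψ)=W. Then □ψ at x, so ◇ψ at x, so x has a successor.

□ψ → ◇ψ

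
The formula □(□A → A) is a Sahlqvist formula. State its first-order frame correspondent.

shift-reflexivity

Suppose □(□A→A) is valid. Take Rxy and set V(A)={w : Ryw}. Then at y, □A holds; since □(□A→A) at x, □A→A at y, so A at y, i.e. Ryy.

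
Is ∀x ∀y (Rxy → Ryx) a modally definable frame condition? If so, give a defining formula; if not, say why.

The condition is symmetry. A defining modal formula is p → □◇p.

Yes — defined by p → □◇p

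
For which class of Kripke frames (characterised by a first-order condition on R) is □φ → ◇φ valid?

seriality: ∀x ∃y Rxy

This is the D axiom.
Its frame correspondent is seriality — ∀x ∃y Rxy.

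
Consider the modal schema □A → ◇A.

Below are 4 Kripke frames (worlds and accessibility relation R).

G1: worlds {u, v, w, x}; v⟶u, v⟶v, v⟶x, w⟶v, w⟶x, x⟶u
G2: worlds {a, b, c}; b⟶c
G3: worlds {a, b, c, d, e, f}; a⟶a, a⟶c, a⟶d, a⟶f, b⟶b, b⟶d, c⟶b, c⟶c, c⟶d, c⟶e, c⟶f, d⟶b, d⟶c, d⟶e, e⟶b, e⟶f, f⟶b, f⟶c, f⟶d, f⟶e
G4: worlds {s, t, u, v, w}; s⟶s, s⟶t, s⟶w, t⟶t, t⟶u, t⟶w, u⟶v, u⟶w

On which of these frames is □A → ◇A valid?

G3

Frame correspondent (Sahlqvist): ∀x ∃y Rxy — i.e. seriality.
G1: fails — world u has no successor.
G2: fails — world a has no successor.
G3: condition met.
G4: fails — world v has no successor.
Valid on: G3.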